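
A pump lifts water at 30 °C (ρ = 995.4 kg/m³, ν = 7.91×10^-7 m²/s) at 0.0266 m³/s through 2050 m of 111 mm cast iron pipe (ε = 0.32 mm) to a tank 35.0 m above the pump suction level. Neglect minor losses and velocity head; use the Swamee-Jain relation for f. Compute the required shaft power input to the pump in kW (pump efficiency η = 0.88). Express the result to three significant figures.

P_shaft ≈ 65.7 kW

V = 4Q/(πD²) = 2.749 m/s; Re = 3.86×10^5; ε/D = 0.00288; f = 0.02636
h_f = f(L/D)V²/2g = 187.5 m
Total head H = z + h_f = 35.0 + 187.5 = 222.5 m
P_hyd = ρgQH = 995.4·9.81·0.0266·222.5 = 57.80 kW
P_shaft = P_hyd/η = 57.80/0.88 = 65.68 kW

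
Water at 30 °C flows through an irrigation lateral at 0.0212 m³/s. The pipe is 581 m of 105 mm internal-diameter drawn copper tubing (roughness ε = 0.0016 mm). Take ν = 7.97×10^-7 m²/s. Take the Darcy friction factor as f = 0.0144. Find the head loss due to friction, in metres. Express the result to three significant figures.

h_f ≈ 24.3 m

V = 4Q/(πD²) = 4·0.0212/(π·0.105²) = 2.448 m/s
h_f = f(L/D)V²/(2g) = 0.01440·(581/0.105)·2.448²/(2·9.81) = 24.34 m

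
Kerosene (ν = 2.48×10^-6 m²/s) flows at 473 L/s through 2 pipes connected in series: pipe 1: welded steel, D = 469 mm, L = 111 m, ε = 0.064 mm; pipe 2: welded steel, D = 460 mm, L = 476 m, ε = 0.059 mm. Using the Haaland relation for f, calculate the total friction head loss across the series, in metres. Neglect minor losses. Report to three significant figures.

H ≈ 7.51 m

Pipe 1: V = 2.738 m/s, Re = 5.18×10^5, ε/D = 1.36×10^-4, f = 0.01461, h_1 = f(L/D)V²/2g = 1.321 m
Pipe 2: V = 2.846 m/s, Re = 5.28×10^5, ε/D = 1.28×10^-4, f = 0.01449, h_2 = f(L/D)V²/2g = 6.191 m
Series → Q common, losses add: H = Σh = 7.512 m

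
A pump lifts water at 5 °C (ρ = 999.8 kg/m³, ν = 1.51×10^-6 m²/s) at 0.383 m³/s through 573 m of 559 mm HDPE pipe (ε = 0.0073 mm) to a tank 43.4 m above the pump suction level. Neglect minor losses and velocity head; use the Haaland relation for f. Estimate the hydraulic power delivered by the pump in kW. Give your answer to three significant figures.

V = 4Q/(πD²) = 1.561 m/s; Re = 5.78×10^5; ε/D = 1.31×10^-5; f = 0.01290
h_f = f(L/D)V²/2g = 1.641 m
Total head H = z + h_f = 43.4 + 1.641 = 45.04 m
P_hyd = ρgQH = 999.8·9.81·0.383·45.04 = 169.2 kW

P_hyd ≈ 169 kW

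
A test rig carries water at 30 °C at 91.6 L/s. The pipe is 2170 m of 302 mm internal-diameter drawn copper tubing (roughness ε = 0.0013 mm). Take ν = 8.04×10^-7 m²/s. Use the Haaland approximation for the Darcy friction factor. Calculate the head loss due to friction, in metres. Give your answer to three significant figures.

h_f ≈ 7.91 m

V = 4Q/(πD²) = 4·0.0916/(π·0.302²) = 1.279 m/s
Re = VD/ν = 1.279·0.302/8.04×10^-7 = 4.80×10^5 → turbulent
ε/D = 0.0013/302 = 4.30×10^-6
Haaland: f = 0.01320
h_f = f(L/D)V²/(2g) = 0.01320·(2170/0.302)·1.279²/(2·9.81) = 7.907 m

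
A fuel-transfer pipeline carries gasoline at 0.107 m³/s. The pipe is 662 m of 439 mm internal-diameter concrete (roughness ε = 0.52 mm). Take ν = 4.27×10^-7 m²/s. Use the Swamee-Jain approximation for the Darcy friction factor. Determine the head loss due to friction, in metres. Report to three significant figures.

h_f ≈ 0.804 m

V = 4Q/(πD²) = 4·0.107/(π·0.439²) = 0.7069 m/s
Re = VD/ν = 0.7069·0.439/4.27×10^-7 = 7.27×10^5 → turbulent
ε/D = 0.52/439 = 0.00118
Swamee-Jain: f = 0.02094
h_f = f(L/D)V²/(2g) = 0.02094·(662/0.439)·0.7069²/(2·9.81) = 0.8043 m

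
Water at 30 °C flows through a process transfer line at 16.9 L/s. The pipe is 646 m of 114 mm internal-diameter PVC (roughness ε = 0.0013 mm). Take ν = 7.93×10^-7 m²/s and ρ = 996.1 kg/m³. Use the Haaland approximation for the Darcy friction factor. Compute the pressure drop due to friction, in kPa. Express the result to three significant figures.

Δp ≈ 117 kPa

V = 4Q/(πD²) = 4·0.0169/(π·0.114²) = 1.656 m/s
Re = VD/ν = 1.656·0.114/7.93×10^-7 = 2.38×10^5 → turbulent
ε/D = 0.0013/114 = 1.14×10^-5
Haaland: f = 0.01506
h_f = f(L/D)V²/(2g) = 0.01506·(646/0.114)·1.656²/(2·9.81) = 11.93 m
Δp = ρg·h_f = 996.1·9.81·11.93 = 116.5 kPa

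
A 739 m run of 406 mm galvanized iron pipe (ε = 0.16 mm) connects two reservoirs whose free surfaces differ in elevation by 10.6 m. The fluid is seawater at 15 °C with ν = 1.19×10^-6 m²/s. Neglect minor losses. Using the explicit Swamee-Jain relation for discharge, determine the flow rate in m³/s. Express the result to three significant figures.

Q ≈ 0.341 m³/s

Swamee-Jain (Type II): Q = -0.965·√(gD⁵h_f/L)·ln[ε/(3.7D) + √(3.17ν²L/(gD³h_f))]
√(gD⁵h_f/L) = √(9.81·0.406⁵·10.6/739) = 0.03940
ε/(3.7D) = 1.07×10^-4; √(3.17ν²L/(gD³h_f)) = 2.18×10^-5
Q = -0.965·0.03940·ln(1.283×10^-4) = 0.3407 m³/s
Check: V = 2.63 m/s, Re = 8.98×10^5, f = 0.01660, h_f = 10.7 m ≈ 10.6 m ✓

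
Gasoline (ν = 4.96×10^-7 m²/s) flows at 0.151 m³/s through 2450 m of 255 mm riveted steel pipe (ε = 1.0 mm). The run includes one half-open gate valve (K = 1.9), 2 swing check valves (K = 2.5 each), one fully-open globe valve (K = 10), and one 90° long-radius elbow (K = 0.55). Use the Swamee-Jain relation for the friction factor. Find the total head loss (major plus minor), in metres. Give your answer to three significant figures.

H_L ≈ 129 m

V = 4Q/(πD²) = 2.957 m/s; V²/2g = 0.4456 m
Re = 1.52×10^6, ε/D = 0.00392 → f = 0.02837 (Swamee-Jain)
Major: h_f = f(L/D)·V²/2g = 0.02837·9608·0.4456 = 121.5 m
Minor: ΣK = 17.4; h_m = ΣK·V²/2g = 7.775 m
Total H_L = 121.5 + 7.775 = 129.2 m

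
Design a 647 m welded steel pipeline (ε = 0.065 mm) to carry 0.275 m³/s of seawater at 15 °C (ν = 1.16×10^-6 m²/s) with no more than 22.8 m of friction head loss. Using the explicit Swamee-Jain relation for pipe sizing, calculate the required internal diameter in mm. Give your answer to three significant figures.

Swamee-Jain (Type III): D = 0.66·[ε^1.25·(LQ²/(gh_f))^4.75 + ν·Q^9.4·(L/(gh_f))^5.2]^0.04
LQ²/(gh_f) = 0.2188; L/(gh_f) = 2.893
Term 1 = ε^1.25·(…)^4.75 = 4.28×10^-9; Term 2 = ν·Q^9.4·(…)^5.2 = 1.56×10^-9
D = 0.66·(4.28×10^-9 + 1.56×10^-9)^0.04 = 0.3092 m = 309 mm
Check: V = 3.66 m/s, Re = 9.76×10^5, f = 0.01490, h_f = 21.3 m ≈ 22.8 m ✓

D ≈ 309 mm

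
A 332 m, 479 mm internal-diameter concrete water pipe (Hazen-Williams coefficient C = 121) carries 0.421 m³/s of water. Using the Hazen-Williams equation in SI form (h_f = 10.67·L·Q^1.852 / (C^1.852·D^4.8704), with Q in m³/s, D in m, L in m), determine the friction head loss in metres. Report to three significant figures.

h_f = 10.67·332·0.421^1.852 / (121^1.852·0.479^4.8704) = 3.573 m

h_f ≈ 3.57 m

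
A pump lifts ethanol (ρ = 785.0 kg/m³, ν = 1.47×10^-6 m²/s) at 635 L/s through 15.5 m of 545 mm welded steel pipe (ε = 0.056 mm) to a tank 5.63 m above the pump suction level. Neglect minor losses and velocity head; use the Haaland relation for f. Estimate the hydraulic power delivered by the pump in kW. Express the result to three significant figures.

V = 4Q/(πD²) = 2.722 m/s; Re = 1.01×10^6; ε/D = 1.03×10^-4; f = 0.01336
h_f = f(L/D)V²/2g = 0.1435 m
Total head H = z + h_f = 5.63 + 0.1435 = 5.773 m
P_hyd = ρgQH = 785.0·9.81·0.635·5.773 = 28.23 kW

P_hyd ≈ 28.2 kW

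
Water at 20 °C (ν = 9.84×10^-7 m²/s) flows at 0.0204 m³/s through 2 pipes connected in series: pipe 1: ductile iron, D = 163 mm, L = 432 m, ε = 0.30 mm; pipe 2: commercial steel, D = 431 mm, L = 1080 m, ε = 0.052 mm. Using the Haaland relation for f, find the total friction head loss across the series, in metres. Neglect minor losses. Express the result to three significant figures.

H ≈ 3.15 m

Pipe 1: V = 0.9776 m/s, Re = 1.62×10^5, ε/D = 0.00184, f = 0.02397, h_1 = f(L/D)V²/2g = 3.095 m
Pipe 2: V = 0.1398 m/s, Re = 6.12×10^4, ε/D = 1.21×10^-4, f = 0.02019, h_2 = f(L/D)V²/2g = 0.05042 m
Series → Q common, losses add: H = Σh = 3.145 m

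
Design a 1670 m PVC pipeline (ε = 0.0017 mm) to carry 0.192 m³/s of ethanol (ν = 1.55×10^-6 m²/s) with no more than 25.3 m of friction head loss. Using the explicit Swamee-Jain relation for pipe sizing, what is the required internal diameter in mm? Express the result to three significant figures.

Swamee-Jain (Type III): D = 0.66·[ε^1.25·(LQ²/(gh_f))^4.75 + ν·Q^9.4·(L/(gh_f))^5.2]^0.04
LQ²/(gh_f) = 0.2480; L/(gh_f) = 6.729
Term 1 = ε^1.25·(…)^4.75 = 8.17×10^-11; Term 2 = ν·Q^9.4·(…)^5.2 = 5.74×10^-9
D = 0.66·(8.17×10^-11 + 5.74×10^-9)^0.04 = 0.3091 m = 309 mm
Check: V = 2.56 m/s, Re = 5.10×10^5, f = 0.01313, h_f = 23.7 m ≈ 25.3 m ✓

D ≈ 309 mm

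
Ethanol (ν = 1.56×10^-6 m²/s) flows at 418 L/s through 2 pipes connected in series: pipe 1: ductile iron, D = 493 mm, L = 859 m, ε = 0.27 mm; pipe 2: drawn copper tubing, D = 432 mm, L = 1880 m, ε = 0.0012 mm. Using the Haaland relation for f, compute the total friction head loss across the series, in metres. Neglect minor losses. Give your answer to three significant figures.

Pipe 1: V = 2.190 m/s, Re = 6.92×10^5, ε/D = 5.48×10^-4, f = 0.01767, h_1 = f(L/D)V²/2g = 7.522 m
Pipe 2: V = 2.852 m/s, Re = 7.90×10^5, ε/D = 2.78×10^-6, f = 0.01210, h_2 = f(L/D)V²/2g = 21.82 m
Series → Q common, losses add: H = Σh = 29.35 m

H ≈ 29.3 m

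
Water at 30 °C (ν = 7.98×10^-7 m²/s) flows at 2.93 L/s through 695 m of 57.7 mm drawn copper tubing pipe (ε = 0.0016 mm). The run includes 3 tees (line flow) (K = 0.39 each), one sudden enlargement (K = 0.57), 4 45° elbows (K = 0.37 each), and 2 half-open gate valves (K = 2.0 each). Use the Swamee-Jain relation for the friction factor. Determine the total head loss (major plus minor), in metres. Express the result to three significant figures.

V = 4Q/(πD²) = 1.121 m/s; V²/2g = 0.06400 m
Re = 8.10×10^4, ε/D = 2.77×10^-5 → f = 0.01882 (Swamee-Jain)
Major: h_f = f(L/D)·V²/2g = 0.01882·12045·0.06400 = 14.51 m
Minor: ΣK = 7.22; h_m = ΣK·V²/2g = 0.4621 m
Total H_L = 14.51 + 0.4621 = 14.97 m

H_L ≈ 15.0 m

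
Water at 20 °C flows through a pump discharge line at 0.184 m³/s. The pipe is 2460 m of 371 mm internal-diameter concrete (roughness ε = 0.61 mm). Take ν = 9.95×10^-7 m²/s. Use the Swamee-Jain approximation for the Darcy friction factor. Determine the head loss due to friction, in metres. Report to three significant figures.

h_f ≈ 22.2 m

V = 4Q/(πD²) = 4·0.184/(π·0.371²) = 1.702 m/s
Re = VD/ν = 1.702·0.371/9.95×10^-7 = 6.35×10^5 → turbulent
ε/D = 0.61/371 = 0.00164
Swamee-Jain: f = 0.02268
h_f = f(L/D)V²/(2g) = 0.02268·(2460/0.371)·1.702²/(2·9.81) = 22.21 m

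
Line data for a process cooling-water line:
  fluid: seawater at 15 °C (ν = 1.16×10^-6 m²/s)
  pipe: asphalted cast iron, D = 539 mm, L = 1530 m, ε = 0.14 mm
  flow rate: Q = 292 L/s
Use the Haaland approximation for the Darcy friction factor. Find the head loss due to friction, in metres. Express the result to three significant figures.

h_f ≈ 3.71 m

V = 4Q/(πD²) = 4·0.292/(π·0.539²) = 1.280 m/s
Re = VD/ν = 1.280·0.539/1.16×10^-6 = 5.95×10^5 → turbulent
ε/D = 0.14/539 = 2.60×10^-4
Haaland: f = 0.01564
h_f = f(L/D)V²/(2g) = 0.01564·(1530/0.539)·1.280²/(2·9.81) = 3.706 m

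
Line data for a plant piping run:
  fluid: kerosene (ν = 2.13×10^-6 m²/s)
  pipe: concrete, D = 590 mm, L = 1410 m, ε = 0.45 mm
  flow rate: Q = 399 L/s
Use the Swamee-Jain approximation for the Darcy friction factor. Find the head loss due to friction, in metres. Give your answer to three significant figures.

V = 4Q/(πD²) = 4·0.399/(π·0.590²) = 1.459 m/s
Re = VD/ν = 1.459·0.590/2.13×10^-6 = 4.04×10^5 → turbulent
ε/D = 0.45/590 = 7.63×10^-4
Swamee-Jain: f = 0.01941
h_f = f(L/D)V²/(2g) = 0.01941·(1410/0.590)·1.459²/(2·9.81) = 5.036 m

h_f ≈ 5.04 m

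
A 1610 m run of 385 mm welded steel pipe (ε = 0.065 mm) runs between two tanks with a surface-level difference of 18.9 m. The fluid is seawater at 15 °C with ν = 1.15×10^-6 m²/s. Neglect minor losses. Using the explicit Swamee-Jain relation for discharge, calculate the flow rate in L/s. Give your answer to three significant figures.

Swamee-Jain (Type II): Q = -0.965·√(gD⁵h_f/L)·ln[ε/(3.7D) + √(3.17ν²L/(gD³h_f))]
√(gD⁵h_f/L) = √(9.81·0.385⁵·18.9/1610) = 0.03121
ε/(3.7D) = 4.56×10^-5; √(3.17ν²L/(gD³h_f)) = 2.53×10^-5
Q = -0.965·0.03121·ln(7.089×10^-5) = 0.2878 m³/s
Check: V = 2.47 m/s, Re = 8.28×10^5, f = 0.01460, h_f = 19.0 m ≈ 18.9 m ✓

Q ≈ 288 L/s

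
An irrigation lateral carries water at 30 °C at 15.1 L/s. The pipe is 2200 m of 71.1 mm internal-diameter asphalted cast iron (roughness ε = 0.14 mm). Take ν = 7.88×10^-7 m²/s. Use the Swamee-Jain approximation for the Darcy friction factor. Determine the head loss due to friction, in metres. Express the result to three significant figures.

h_f ≈ 547 m

V = 4Q/(πD²) = 4·0.0151/(π·0.0711²) = 3.803 m/s
Re = VD/ν = 3.803·0.0711/7.88×10^-7 = 3.43×10^5 → turbulent
ε/D = 0.14/71.1 = 0.00197
Swamee-Jain: f = 0.02400
h_f = f(L/D)V²/(2g) = 0.02400·(2200/0.0711)·3.803²/(2·9.81) = 547.4 m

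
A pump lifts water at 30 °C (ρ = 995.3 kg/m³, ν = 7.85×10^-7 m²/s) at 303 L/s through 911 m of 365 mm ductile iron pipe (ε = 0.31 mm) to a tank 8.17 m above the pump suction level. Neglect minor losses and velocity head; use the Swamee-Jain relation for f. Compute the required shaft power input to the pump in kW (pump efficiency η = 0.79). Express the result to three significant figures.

V = 4Q/(πD²) = 2.896 m/s; Re = 1.35×10^6; ε/D = 8.49×10^-4; f = 0.01921
h_f = f(L/D)V²/2g = 20.49 m
Total head H = z + h_f = 8.17 + 20.49 = 28.66 m
P_hyd = ρgQH = 995.3·9.81·0.303·28.66 = 84.80 kW
P_shaft = P_hyd/η = 84.80/0.79 = 107.3 kW

P_shaft ≈ 107 kW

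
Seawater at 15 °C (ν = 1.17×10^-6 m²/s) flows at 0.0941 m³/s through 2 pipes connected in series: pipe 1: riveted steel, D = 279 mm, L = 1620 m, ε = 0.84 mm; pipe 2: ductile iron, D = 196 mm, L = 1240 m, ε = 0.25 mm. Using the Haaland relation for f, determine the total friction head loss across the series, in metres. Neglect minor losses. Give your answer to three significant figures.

Pipe 1: V = 1.539 m/s, Re = 3.67×10^5, ε/D = 0.00301, f = 0.02657, h_1 = f(L/D)V²/2g = 18.63 m
Pipe 2: V = 3.119 m/s, Re = 5.22×10^5, ε/D = 0.00128, f = 0.02132, h_2 = f(L/D)V²/2g = 66.86 m
Series → Q common, losses add: H = Σh = 85.49 m

H ≈ 85.5 m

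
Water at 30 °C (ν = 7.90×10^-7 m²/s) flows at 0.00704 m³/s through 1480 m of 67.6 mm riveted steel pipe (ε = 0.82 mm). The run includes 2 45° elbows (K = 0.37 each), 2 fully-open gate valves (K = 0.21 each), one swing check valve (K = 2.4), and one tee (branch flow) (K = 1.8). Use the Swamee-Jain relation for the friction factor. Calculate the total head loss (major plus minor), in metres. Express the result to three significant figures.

H_L ≈ 177 m

V = 4Q/(πD²) = 1.962 m/s; V²/2g = 0.1961 m
Re = 1.68×10^5, ε/D = 0.0121 → f = 0.04099 (Swamee-Jain)
Major: h_f = f(L/D)·V²/2g = 0.04099·21893·0.1961 = 176.0 m
Minor: ΣK = 5.36; h_m = ΣK·V²/2g = 1.051 m
Total H_L = 176.0 + 1.051 = 177.1 m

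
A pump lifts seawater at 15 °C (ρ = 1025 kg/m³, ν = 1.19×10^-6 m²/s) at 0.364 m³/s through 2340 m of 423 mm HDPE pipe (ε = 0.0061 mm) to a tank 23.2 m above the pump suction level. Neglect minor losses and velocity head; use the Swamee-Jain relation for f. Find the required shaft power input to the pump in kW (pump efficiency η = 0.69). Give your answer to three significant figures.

P_shaft ≈ 245 kW

V = 4Q/(πD²) = 2.590 m/s; Re = 9.21×10^5; ε/D = 1.44×10^-5; f = 0.01210
h_f = f(L/D)V²/2g = 22.89 m
Total head H = z + h_f = 23.2 + 22.89 = 46.09 m
P_hyd = ρgQH = 1025·9.81·0.364·46.09 = 168.7 kW
P_shaft = P_hyd/η = 168.7/0.69 = 244.5 kW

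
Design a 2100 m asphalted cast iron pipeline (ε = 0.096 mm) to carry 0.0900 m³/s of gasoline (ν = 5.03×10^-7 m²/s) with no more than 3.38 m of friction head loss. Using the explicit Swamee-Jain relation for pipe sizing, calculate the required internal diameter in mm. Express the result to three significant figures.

D ≈ 371 mm

Swamee-Jain (Type III): D = 0.66·[ε^1.25·(LQ²/(gh_f))^4.75 + ν·Q^9.4·(L/(gh_f))^5.2]^0.04
LQ²/(gh_f) = 0.5130; L/(gh_f) = 63.33
Term 1 = ε^1.25·(…)^4.75 = 3.99×10^-7; Term 2 = ν·Q^9.4·(…)^5.2 = 1.74×10^-7
D = 0.66·(3.99×10^-7 + 1.74×10^-7)^0.04 = 0.3714 m = 371 mm
Check: V = 0.831 m/s, Re = 6.13×10^5, f = 0.01580, h_f = 3.14 m ≈ 3.38 m ✓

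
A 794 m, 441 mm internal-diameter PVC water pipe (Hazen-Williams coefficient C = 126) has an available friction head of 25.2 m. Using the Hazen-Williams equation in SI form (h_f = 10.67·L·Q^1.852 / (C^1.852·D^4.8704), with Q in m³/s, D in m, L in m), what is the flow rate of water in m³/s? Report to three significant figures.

Rearranging: Q = [h_f·C^1.852·D^4.8704 / (10.67·L)]^(1/1.852)
Q = [25.2·126^1.852·0.441^4.8704 / (10.67·794)]^0.540 = 0.6325 m³/s

Q ≈ 0.633 m³/s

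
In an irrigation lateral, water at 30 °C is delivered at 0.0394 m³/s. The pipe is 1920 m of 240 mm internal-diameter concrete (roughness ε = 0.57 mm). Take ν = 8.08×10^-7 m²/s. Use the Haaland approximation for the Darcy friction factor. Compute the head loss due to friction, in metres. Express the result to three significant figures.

V = 4Q/(πD²) = 4·0.0394/(π·0.240²) = 0.8709 m/s
Re = VD/ν = 0.8709·0.240/8.08×10^-7 = 2.59×10^5 → turbulent
ε/D = 0.57/240 = 0.00237
Haaland: f = 0.02512
h_f = f(L/D)V²/(2g) = 0.02512·(1920/0.240)·0.8709²/(2·9.81) = 7.770 m

h_f ≈ 7.77 m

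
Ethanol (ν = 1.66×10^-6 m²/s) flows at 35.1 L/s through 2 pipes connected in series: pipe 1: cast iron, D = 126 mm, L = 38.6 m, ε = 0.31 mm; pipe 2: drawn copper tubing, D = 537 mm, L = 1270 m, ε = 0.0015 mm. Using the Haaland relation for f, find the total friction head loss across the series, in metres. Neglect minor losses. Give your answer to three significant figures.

Pipe 1: V = 2.815 m/s, Re = 2.14×10^5, ε/D = 0.00246, f = 0.02546, h_1 = f(L/D)V²/2g = 3.150 m
Pipe 2: V = 0.1550 m/s, Re = 5.01×10^4, ε/D = 2.79×10^-6, f = 0.02071, h_2 = f(L/D)V²/2g = 0.05995 m
Series → Q common, losses add: H = Σh = 3.210 m

H ≈ 3.21 m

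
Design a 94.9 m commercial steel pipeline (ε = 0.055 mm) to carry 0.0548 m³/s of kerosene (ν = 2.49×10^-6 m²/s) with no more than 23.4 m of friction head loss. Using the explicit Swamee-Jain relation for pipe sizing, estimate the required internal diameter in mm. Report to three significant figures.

D ≈ 115 mm

Swamee-Jain (Type III): D = 0.66·[ε^1.25·(LQ²/(gh_f))^4.75 + ν·Q^9.4·(L/(gh_f))^5.2]^0.04
LQ²/(gh_f) = 0.001241; L/(gh_f) = 0.4134
Term 1 = ε^1.25·(…)^4.75 = 7.44×10^-20; Term 2 = ν·Q^9.4·(…)^5.2 = 3.51×10^-20
D = 0.66·(7.44×10^-20 + 3.51×10^-20)^0.04 = 0.1151 m = 115 mm
Check: V = 5.27 m/s, Re = 2.43×10^5, f = 0.01850, h_f = 21.5 m ≈ 23.4 m ✓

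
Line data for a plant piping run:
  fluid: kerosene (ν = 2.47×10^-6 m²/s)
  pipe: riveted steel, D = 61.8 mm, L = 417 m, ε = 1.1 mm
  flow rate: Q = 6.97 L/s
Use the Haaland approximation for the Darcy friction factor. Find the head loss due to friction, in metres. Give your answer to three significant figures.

V = 4Q/(πD²) = 4·0.00697/(π·0.0618²) = 2.324 m/s
Re = VD/ν = 2.324·0.0618/2.47×10^-6 = 5.81×10^4 → turbulent
ε/D = 1.1/61.8 = 0.0178
Haaland: f = 0.04732
h_f = f(L/D)V²/(2g) = 0.04732·(417/0.0618)·2.324²/(2·9.81) = 87.87 m

h_f ≈ 87.9 m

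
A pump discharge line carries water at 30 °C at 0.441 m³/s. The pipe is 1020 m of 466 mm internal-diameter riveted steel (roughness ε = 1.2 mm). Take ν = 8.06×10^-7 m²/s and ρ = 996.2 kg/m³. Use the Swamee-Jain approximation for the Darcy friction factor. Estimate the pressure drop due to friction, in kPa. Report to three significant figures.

Δp ≈ 184 kPa

V = 4Q/(πD²) = 4·0.441/(π·0.466²) = 2.586 m/s
Re = VD/ν = 2.586·0.466/8.06×10^-7 = 1.49×10^6 → turbulent
ε/D = 1.2/466 = 0.00258
Swamee-Jain: f = 0.02523
h_f = f(L/D)V²/(2g) = 0.02523·(1020/0.466)·2.586²/(2·9.81) = 18.82 m
Δp = ρg·h_f = 996.2·9.81·18.82 = 183.9 kPa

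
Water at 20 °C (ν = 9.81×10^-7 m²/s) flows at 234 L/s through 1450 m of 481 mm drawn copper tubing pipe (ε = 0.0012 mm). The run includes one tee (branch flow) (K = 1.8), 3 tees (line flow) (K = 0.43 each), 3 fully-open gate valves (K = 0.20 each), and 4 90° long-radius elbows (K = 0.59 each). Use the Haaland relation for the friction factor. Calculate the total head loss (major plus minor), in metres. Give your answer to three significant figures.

V = 4Q/(πD²) = 1.288 m/s; V²/2g = 0.08452 m
Re = 6.31×10^5, ε/D = 2.49×10^-6 → f = 0.01257 (Haaland)
Major: h_f = f(L/D)·V²/2g = 0.01257·3015·0.08452 = 3.202 m
Minor: ΣK = 6.05; h_m = ΣK·V²/2g = 0.5114 m
Total H_L = 3.202 + 0.5114 = 3.713 m

H_L ≈ 3.71 m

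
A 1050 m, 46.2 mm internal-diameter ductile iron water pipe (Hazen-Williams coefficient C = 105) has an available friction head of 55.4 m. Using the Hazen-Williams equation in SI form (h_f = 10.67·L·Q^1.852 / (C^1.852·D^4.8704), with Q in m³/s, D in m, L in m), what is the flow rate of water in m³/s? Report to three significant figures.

Q ≈ 0.00184 m³/s

Rearranging: Q = [h_f·C^1.852·D^4.8704 / (10.67·L)]^(1/1.852)
Q = [55.4·105^1.852·0.0462^4.8704 / (10.67·1050)]^0.540 = 0.001838 m³/s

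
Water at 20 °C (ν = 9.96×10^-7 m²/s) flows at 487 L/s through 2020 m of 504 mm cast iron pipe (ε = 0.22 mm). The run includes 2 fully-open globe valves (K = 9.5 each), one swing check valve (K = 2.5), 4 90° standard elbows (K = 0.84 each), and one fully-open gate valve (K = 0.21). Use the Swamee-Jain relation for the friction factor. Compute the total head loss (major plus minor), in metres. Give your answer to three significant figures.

V = 4Q/(πD²) = 2.441 m/s; V²/2g = 0.3037 m
Re = 1.24×10^6, ε/D = 4.37×10^-4 → f = 0.01675 (Swamee-Jain)
Major: h_f = f(L/D)·V²/2g = 0.01675·4008·0.3037 = 20.39 m
Minor: ΣK = 25.1; h_m = ΣK·V²/2g = 7.614 m
Total H_L = 20.39 + 7.614 = 28.00 m

H_L ≈ 28.0 m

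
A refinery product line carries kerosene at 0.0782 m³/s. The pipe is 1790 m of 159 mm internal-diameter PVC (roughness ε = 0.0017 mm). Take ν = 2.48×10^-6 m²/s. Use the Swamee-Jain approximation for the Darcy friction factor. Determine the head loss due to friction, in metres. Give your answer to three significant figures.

V = 4Q/(πD²) = 4·0.0782/(π·0.159²) = 3.938 m/s
Re = VD/ν = 3.938·0.159/2.48×10^-6 = 2.53×10^5 → turbulent
ε/D = 0.0017/159 = 1.07×10^-5
Swamee-Jain: f = 0.01496
h_f = f(L/D)V²/(2g) = 0.01496·(1790/0.159)·3.938²/(2·9.81) = 133.2 m

h_f ≈ 133 m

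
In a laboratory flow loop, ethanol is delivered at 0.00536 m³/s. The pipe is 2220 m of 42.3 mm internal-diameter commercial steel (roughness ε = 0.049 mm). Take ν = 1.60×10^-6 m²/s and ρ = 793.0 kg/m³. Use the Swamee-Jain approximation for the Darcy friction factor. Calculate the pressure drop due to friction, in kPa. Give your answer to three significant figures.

V = 4Q/(πD²) = 4·0.00536/(π·0.0423²) = 3.814 m/s
Re = VD/ν = 3.814·0.0423/1.60×10^-6 = 1.01×10^5 → turbulent
ε/D = 0.049/42.3 = 0.00116
Swamee-Jain: f = 0.02286
h_f = f(L/D)V²/(2g) = 0.02286·(2220/0.0423)·3.814²/(2·9.81) = 889.6 m
Δp = ρg·h_f = 793.0·9.81·889.6 = 6920 kPa

Δp ≈ 6920 kPa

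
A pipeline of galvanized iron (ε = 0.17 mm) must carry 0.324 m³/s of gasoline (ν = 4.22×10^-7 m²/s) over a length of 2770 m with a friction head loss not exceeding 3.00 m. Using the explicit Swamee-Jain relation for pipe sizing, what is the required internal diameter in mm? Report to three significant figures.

Swamee-Jain (Type III): D = 0.66·[ε^1.25·(LQ²/(gh_f))^4.75 + ν·Q^9.4·(L/(gh_f))^5.2]^0.04
LQ²/(gh_f) = 9.881; L/(gh_f) = 94.12
Term 1 = ε^1.25·(…)^4.75 = 1.03; Term 2 = ν·Q^9.4·(…)^5.2 = 0.194
D = 0.66·(1.03 + 0.194)^0.04 = 0.6654 m = 665 mm
Check: V = 0.932 m/s, Re = 1.47×10^6, f = 0.01510, h_f = 2.78 m ≈ 3.00 m ✓

D ≈ 665 mm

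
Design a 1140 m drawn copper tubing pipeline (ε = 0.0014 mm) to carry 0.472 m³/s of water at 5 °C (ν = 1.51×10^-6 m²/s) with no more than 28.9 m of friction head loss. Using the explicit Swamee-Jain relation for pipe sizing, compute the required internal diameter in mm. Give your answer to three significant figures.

D ≈ 389 mm

Swamee-Jain (Type III): D = 0.66·[ε^1.25·(LQ²/(gh_f))^4.75 + ν·Q^9.4·(L/(gh_f))^5.2]^0.04
LQ²/(gh_f) = 0.8958; L/(gh_f) = 4.021
Term 1 = ε^1.25·(…)^4.75 = 2.86×10^-8; Term 2 = ν·Q^9.4·(…)^5.2 = 1.81×10^-6
D = 0.66·(2.86×10^-8 + 1.81×10^-6)^0.04 = 0.3891 m = 389 mm
Check: V = 3.97 m/s, Re = 1.02×10^6, f = 0.01165, h_f = 27.4 m ≈ 28.9 m ✓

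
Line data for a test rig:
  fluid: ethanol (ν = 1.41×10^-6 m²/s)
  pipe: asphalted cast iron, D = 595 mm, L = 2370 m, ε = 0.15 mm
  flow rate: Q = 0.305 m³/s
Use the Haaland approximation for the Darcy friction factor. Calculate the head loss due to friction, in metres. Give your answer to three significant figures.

V = 4Q/(πD²) = 4·0.305/(π·0.595²) = 1.097 m/s
Re = VD/ν = 1.097·0.595/1.41×10^-6 = 4.63×10^5 → turbulent
ε/D = 0.15/595 = 2.52×10^-4
Haaland: f = 0.01585
h_f = f(L/D)V²/(2g) = 0.01585·(2370/0.595)·1.097²/(2·9.81) = 3.871 m

h_f ≈ 3.87 m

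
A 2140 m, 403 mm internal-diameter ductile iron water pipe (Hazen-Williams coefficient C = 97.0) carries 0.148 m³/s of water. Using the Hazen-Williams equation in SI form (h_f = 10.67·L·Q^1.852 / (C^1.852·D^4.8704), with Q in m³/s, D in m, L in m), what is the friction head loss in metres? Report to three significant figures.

h_f ≈ 11.6 m

h_f = 10.67·2140·0.148^1.852 / (97.0^1.852·0.403^4.8704) = 11.61 m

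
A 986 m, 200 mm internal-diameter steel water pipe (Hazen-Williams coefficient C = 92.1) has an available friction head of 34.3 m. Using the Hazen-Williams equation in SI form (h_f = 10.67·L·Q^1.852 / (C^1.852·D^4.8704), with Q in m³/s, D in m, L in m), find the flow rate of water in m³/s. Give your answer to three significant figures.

Rearranging: Q = [h_f·C^1.852·D^4.8704 / (10.67·L)]^(1/1.852)
Q = [34.3·92.1^1.852·0.200^4.8704 / (10.67·986)]^0.540 = 0.06073 m³/s

Q ≈ 0.0607 m³/s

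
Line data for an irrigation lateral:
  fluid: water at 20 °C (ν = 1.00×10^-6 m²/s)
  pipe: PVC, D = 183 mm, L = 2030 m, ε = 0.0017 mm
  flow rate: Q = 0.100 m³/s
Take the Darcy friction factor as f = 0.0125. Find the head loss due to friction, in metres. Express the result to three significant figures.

V = 4Q/(πD²) = 4·0.100/(π·0.183²) = 3.802 m/s
h_f = f(L/D)V²/(2g) = 0.01250·(2030/0.183)·3.802²/(2·9.81) = 102.2 m

h_f ≈ 102 m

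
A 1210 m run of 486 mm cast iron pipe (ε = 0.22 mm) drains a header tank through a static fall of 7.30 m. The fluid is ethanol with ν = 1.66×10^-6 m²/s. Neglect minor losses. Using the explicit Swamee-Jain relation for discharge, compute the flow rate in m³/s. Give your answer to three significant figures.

Q ≈ 0.338 m³/s

Swamee-Jain (Type II): Q = -0.965·√(gD⁵h_f/L)·ln[ε/(3.7D) + √(3.17ν²L/(gD³h_f))]
√(gD⁵h_f/L) = √(9.81·0.486⁵·7.30/1210) = 0.04006
ε/(3.7D) = 1.22×10^-4; √(3.17ν²L/(gD³h_f)) = 3.59×10^-5
Q = -0.965·0.04006·ln(1.582×10^-4) = 0.3383 m³/s
Check: V = 1.82 m/s, Re = 5.34×10^5, f = 0.01741, h_f = 7.35 m ≈ 7.30 m ✓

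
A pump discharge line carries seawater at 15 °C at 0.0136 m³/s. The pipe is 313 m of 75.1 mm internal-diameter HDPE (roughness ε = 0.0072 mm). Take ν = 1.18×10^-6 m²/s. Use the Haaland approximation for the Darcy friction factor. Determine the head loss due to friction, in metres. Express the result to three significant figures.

h_f ≈ 32.5 m

V = 4Q/(πD²) = 4·0.0136/(π·0.0751²) = 3.070 m/s
Re = VD/ν = 3.070·0.0751/1.18×10^-6 = 1.95×10^5 → turbulent
ε/D = 0.0072/75.1 = 9.59×10^-5
Haaland: f = 0.01622
h_f = f(L/D)V²/(2g) = 0.01622·(313/0.0751)·3.070²/(2·9.81) = 32.48 m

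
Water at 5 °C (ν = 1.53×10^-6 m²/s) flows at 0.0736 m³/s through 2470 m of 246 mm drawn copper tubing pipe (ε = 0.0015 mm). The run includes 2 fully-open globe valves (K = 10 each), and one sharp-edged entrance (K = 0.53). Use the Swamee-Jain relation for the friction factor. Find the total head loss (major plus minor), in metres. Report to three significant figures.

V = 4Q/(πD²) = 1.549 m/s; V²/2g = 0.1222 m
Re = 2.49×10^5, ε/D = 6.10×10^-6 → f = 0.01495 (Swamee-Jain)
Major: h_f = f(L/D)·V²/2g = 0.01495·10041·0.1222 = 18.35 m
Minor: ΣK = 20.5; h_m = ΣK·V²/2g = 2.509 m
Total H_L = 18.35 + 2.509 = 20.86 m

H_L ≈ 20.9 m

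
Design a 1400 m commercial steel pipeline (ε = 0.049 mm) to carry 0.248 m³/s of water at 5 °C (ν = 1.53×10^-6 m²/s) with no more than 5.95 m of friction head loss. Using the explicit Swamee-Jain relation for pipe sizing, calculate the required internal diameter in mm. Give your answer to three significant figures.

D ≈ 451 mm

Swamee-Jain (Type III): D = 0.66·[ε^1.25·(LQ²/(gh_f))^4.75 + ν·Q^9.4·(L/(gh_f))^5.2]^0.04
LQ²/(gh_f) = 1.475; L/(gh_f) = 23.99
Term 1 = ε^1.25·(…)^4.75 = 2.60×10^-5; Term 2 = ν·Q^9.4·(…)^5.2 = 4.66×10^-5
D = 0.66·(2.60×10^-5 + 4.66×10^-5)^0.04 = 0.4508 m = 451 mm
Check: V = 1.55 m/s, Re = 4.58×10^5, f = 0.01472, h_f = 5.62 m ≈ 5.95 m ✓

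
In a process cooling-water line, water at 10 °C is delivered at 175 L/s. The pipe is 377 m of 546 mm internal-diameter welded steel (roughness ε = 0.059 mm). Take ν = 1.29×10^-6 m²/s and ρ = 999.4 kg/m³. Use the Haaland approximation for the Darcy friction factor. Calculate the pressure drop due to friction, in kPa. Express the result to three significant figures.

V = 4Q/(πD²) = 4·0.175/(π·0.546²) = 0.7474 m/s
Re = VD/ν = 0.7474·0.546/1.29×10^-6 = 3.16×10^5 → turbulent
ε/D = 0.059/546 = 1.08×10^-4
Haaland: f = 0.01519
h_f = f(L/D)V²/(2g) = 0.01519·(377/0.546)·0.7474²/(2·9.81) = 0.2986 m
Δp = ρg·h_f = 999.4·9.81·0.2986 = 2.928 kPa

Δp ≈ 2.93 kPa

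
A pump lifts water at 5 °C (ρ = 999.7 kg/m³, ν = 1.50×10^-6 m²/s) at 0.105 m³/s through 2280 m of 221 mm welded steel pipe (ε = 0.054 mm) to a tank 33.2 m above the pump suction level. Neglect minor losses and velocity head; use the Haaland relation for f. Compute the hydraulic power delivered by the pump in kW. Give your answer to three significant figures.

V = 4Q/(πD²) = 2.737 m/s; Re = 4.03×10^5; ε/D = 2.44×10^-4; f = 0.01596
h_f = f(L/D)V²/2g = 62.87 m
Total head H = z + h_f = 33.2 + 62.87 = 96.07 m
P_hyd = ρgQH = 999.7·9.81·0.105·96.07 = 98.93 kW

P_hyd ≈ 98.9 kW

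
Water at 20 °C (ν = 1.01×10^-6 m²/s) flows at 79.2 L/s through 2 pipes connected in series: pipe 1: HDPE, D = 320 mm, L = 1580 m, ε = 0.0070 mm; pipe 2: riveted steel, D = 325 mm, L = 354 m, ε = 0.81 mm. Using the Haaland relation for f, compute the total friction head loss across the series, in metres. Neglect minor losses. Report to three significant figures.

Pipe 1: V = 0.9848 m/s, Re = 3.12×10^5, ε/D = 2.19×10^-5, f = 0.01443, h_1 = f(L/D)V²/2g = 3.521 m
Pipe 2: V = 0.9547 m/s, Re = 3.07×10^5, ε/D = 0.00249, f = 0.02535, h_2 = f(L/D)V²/2g = 1.283 m
Series → Q common, losses add: H = Σh = 4.803 m

H ≈ 4.80 m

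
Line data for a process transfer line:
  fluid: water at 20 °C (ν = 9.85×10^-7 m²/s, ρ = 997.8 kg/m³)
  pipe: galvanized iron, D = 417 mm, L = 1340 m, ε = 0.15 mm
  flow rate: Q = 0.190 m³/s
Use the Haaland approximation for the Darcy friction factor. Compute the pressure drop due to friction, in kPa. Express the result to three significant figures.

Δp ≈ 51.1 kPa

V = 4Q/(πD²) = 4·0.190/(π·0.417²) = 1.391 m/s
Re = VD/ν = 1.391·0.417/9.85×10^-7 = 5.89×10^5 → turbulent
ε/D = 0.15/417 = 3.60×10^-4
Haaland: f = 0.01647
h_f = f(L/D)V²/(2g) = 0.01647·(1340/0.417)·1.391²/(2·9.81) = 5.221 m
Δp = ρg·h_f = 997.8·9.81·5.221 = 51.11 kPa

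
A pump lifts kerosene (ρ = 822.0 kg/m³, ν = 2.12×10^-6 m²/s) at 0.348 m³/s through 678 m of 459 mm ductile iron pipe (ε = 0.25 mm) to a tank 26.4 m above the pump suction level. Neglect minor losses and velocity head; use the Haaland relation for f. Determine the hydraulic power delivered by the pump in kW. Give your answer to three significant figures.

V = 4Q/(πD²) = 2.103 m/s; Re = 4.55×10^5; ε/D = 5.45×10^-4; f = 0.01793
h_f = f(L/D)V²/2g = 5.970 m
Total head H = z + h_f = 26.4 + 5.970 = 32.37 m
P_hyd = ρgQH = 822.0·9.81·0.348·32.37 = 90.84 kW

P_hyd ≈ 90.8 kW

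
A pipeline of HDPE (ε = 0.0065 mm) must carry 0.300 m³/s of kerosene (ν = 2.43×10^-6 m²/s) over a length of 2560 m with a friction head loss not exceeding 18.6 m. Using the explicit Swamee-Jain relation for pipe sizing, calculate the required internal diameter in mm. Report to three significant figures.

Swamee-Jain (Type III): D = 0.66·[ε^1.25·(LQ²/(gh_f))^4.75 + ν·Q^9.4·(L/(gh_f))^5.2]^0.04
LQ²/(gh_f) = 1.263; L/(gh_f) = 14.03
Term 1 = ε^1.25·(…)^4.75 = 9.94×10^-7; Term 2 = ν·Q^9.4·(…)^5.2 = 2.72×10^-5
D = 0.66·(9.94×10^-7 + 2.72×10^-5)^0.04 = 0.4341 m = 434 mm
Check: V = 2.03 m/s, Re = 3.62×10^5, f = 0.01408, h_f = 17.4 m ≈ 18.6 m ✓

D ≈ 434 mm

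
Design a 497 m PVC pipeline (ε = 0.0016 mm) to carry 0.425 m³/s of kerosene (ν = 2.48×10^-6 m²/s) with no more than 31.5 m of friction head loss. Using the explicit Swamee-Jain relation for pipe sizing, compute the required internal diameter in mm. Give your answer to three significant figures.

D ≈ 315 mm

Swamee-Jain (Type III): D = 0.66·[ε^1.25·(LQ²/(gh_f))^4.75 + ν·Q^9.4·(L/(gh_f))^5.2]^0.04
LQ²/(gh_f) = 0.2905; L/(gh_f) = 1.608
Term 1 = ε^1.25·(…)^4.75 = 1.60×10^-10; Term 2 = ν·Q^9.4·(…)^5.2 = 9.43×10^-9
D = 0.66·(1.60×10^-10 + 9.43×10^-9)^0.04 = 0.3154 m = 315 mm
Check: V = 5.44 m/s, Re = 6.92×10^5, f = 0.01246, h_f = 29.6 m ≈ 31.5 m ✓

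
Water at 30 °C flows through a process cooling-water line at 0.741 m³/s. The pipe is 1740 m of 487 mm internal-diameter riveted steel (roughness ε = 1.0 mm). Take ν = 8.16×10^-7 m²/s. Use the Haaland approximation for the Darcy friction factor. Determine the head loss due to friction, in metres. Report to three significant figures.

V = 4Q/(πD²) = 4·0.741/(π·0.487²) = 3.978 m/s
Re = VD/ν = 3.978·0.487/8.16×10^-7 = 2.37×10^6 → turbulent
ε/D = 1.0/487 = 0.00205
Haaland: f = 0.02370
h_f = f(L/D)V²/(2g) = 0.02370·(1740/0.487)·3.978²/(2·9.81) = 68.30 m

h_f ≈ 68.3 m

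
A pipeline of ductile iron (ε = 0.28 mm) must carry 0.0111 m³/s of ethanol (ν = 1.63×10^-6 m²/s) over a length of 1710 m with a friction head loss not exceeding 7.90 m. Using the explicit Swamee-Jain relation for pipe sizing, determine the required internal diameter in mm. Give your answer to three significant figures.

D ≈ 144 mm

Swamee-Jain (Type III): D = 0.66·[ε^1.25·(LQ²/(gh_f))^4.75 + ν·Q^9.4·(L/(gh_f))^5.2]^0.04
LQ²/(gh_f) = 0.002719; L/(gh_f) = 22.06
Term 1 = ε^1.25·(…)^4.75 = 2.36×10^-17; Term 2 = ν·Q^9.4·(…)^5.2 = 6.69×10^-18
D = 0.66·(2.36×10^-17 + 6.69×10^-18)^0.04 = 0.1441 m = 144 mm
Check: V = 0.680 m/s, Re = 6.02×10^4, f = 0.02617, h_f = 7.32 m ≈ 7.90 m ✓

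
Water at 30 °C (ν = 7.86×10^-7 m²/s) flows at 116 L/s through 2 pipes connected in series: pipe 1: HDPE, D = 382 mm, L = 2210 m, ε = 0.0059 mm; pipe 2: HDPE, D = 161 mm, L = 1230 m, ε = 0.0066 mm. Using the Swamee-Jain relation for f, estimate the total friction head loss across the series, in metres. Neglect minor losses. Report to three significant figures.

Pipe 1: V = 1.012 m/s, Re = 4.92×10^5, ε/D = 1.54×10^-5, f = 0.01337, h_1 = f(L/D)V²/2g = 4.039 m
Pipe 2: V = 5.698 m/s, Re = 1.17×10^6, ε/D = 4.10×10^-5, f = 0.01230, h_2 = f(L/D)V²/2g = 155.4 m
Series → Q common, losses add: H = Σh = 159.5 m

H ≈ 159 m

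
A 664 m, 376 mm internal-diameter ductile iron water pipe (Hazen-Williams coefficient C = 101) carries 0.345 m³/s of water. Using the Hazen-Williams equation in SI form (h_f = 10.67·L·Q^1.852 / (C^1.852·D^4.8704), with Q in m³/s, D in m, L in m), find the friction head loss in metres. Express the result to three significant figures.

h_f ≈ 22.5 m

h_f = 10.67·664·0.345^1.852 / (101^1.852·0.376^4.8704) = 22.46 m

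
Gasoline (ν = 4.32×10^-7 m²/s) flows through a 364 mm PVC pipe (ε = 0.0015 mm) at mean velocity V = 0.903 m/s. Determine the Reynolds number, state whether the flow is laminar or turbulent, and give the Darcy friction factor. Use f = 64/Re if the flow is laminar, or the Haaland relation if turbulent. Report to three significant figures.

Re = VD/ν = 0.9030·0.364/4.32×10^-7 = 7.61×10^5
Re > 4000 → turbulent; ε/D = 4.12×10^-6
Haaland: f = 0.01219

Re ≈ 7.61×10^5; turbulent; f ≈ 0.0122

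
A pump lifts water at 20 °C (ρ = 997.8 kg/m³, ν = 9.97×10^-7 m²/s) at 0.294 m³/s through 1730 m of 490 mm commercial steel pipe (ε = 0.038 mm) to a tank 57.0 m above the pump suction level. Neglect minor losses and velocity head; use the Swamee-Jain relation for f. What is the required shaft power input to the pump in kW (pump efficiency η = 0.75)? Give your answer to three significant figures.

P_shaft ≈ 241 kW

V = 4Q/(πD²) = 1.559 m/s; Re = 7.66×10^5; ε/D = 7.76×10^-5; f = 0.01351
h_f = f(L/D)V²/2g = 5.911 m
Total head H = z + h_f = 57.0 + 5.911 = 62.91 m
P_hyd = ρgQH = 997.8·9.81·0.294·62.91 = 181.0 kW
P_shaft = P_hyd/η = 181.0/0.75 = 241.4 kW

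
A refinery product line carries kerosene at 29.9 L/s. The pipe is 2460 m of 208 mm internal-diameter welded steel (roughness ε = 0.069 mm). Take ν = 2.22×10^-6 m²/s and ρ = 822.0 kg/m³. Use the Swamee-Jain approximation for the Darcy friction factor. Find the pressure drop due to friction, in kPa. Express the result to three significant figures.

V = 4Q/(πD²) = 4·0.0299/(π·0.208²) = 0.8799 m/s
Re = VD/ν = 0.8799·0.208/2.22×10^-6 = 8.24×10^4 → turbulent
ε/D = 0.069/208 = 3.32×10^-4
Swamee-Jain: f = 0.02024
h_f = f(L/D)V²/(2g) = 0.02024·(2460/0.208)·0.8799²/(2·9.81) = 9.445 m
Δp = ρg·h_f = 822.0·9.81·9.445 = 76.16 kPa

Δp ≈ 76.2 kPa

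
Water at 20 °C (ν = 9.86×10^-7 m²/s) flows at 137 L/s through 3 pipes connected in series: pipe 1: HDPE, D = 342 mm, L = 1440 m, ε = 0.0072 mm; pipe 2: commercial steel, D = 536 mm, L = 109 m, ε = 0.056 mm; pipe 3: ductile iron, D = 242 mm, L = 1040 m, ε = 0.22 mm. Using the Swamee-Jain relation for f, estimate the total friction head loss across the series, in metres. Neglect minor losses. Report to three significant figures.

Pipe 1: V = 1.491 m/s, Re = 5.17×10^5, ε/D = 2.11×10^-5, f = 0.01335, h_1 = f(L/D)V²/2g = 6.372 m
Pipe 2: V = 0.6072 m/s, Re = 3.30×10^5, ε/D = 1.04×10^-4, f = 0.01528, h_2 = f(L/D)V²/2g = 0.05839 m
Pipe 3: V = 2.979 m/s, Re = 7.31×10^5, ε/D = 9.09×10^-4, f = 0.01974, h_3 = f(L/D)V²/2g = 38.35 m
Series → Q common, losses add: H = Σh = 44.78 m

H ≈ 44.8 m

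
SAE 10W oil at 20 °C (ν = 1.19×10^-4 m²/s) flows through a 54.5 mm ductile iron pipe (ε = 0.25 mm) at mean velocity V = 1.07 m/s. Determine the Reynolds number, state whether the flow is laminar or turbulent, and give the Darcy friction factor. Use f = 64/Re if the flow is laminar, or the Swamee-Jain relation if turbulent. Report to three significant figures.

Re ≈ 490; laminar; f = 64/Re ≈ 0.131

Re = VD/ν = 1.070·0.0545/1.19×10^-4 = 490
Re < 2300 → laminar → f = 64/Re = 0.1306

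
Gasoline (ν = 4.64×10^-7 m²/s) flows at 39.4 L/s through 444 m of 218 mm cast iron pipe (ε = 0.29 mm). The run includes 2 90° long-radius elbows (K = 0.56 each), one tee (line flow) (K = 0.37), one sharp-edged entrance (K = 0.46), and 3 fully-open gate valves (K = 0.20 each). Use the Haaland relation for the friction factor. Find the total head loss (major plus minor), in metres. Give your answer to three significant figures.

H_L ≈ 2.64 m

V = 4Q/(πD²) = 1.056 m/s; V²/2g = 0.05679 m
Re = 4.96×10^5, ε/D = 0.00133 → f = 0.02155 (Haaland)
Major: h_f = f(L/D)·V²/2g = 0.02155·2037·0.05679 = 2.492 m
Minor: ΣK = 2.55; h_m = ΣK·V²/2g = 0.1448 m
Total H_L = 2.492 + 0.1448 = 2.637 m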